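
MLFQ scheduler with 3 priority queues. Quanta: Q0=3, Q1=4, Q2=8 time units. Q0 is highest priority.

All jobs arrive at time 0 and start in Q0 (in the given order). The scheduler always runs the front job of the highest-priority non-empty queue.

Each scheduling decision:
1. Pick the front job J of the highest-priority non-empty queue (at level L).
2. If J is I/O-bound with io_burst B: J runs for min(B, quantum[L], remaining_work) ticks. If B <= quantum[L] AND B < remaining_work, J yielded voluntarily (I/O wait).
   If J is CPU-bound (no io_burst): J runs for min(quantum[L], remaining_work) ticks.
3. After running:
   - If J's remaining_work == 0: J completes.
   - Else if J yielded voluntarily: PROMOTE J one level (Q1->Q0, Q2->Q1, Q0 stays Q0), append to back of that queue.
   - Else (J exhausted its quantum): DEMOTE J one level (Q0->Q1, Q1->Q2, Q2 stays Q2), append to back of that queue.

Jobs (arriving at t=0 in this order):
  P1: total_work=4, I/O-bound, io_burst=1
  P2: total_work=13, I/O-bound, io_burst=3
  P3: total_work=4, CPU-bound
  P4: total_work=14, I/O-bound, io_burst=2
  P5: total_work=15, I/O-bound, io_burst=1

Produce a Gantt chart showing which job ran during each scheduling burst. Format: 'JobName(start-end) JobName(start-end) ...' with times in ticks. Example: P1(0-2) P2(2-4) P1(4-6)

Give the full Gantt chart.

Answer: P1(0-1) P2(1-4) P3(4-7) P4(7-9) P5(9-10) P1(10-11) P2(11-14) P4(14-16) P5(16-17) P1(17-18) P2(18-21) P4(21-23) P5(23-24) P1(24-25) P2(25-28) P4(28-30) P5(30-31) P2(31-32) P4(32-34) P5(34-35) P4(35-37) P5(37-38) P4(38-40) P5(40-41) P5(41-42) P5(42-43) P5(43-44) P5(44-45) P5(45-46) P5(46-47) P5(47-48) P5(48-49) P3(49-50)

Derivation:
t=0-1: P1@Q0 runs 1, rem=3, I/O yield, promote→Q0. Q0=[P2,P3,P4,P5,P1] Q1=[] Q2=[]
t=1-4: P2@Q0 runs 3, rem=10, I/O yield, promote→Q0. Q0=[P3,P4,P5,P1,P2] Q1=[] Q2=[]
t=4-7: P3@Q0 runs 3, rem=1, quantum used, demote→Q1. Q0=[P4,P5,P1,P2] Q1=[P3] Q2=[]
t=7-9: P4@Q0 runs 2, rem=12, I/O yield, promote→Q0. Q0=[P5,P1,P2,P4] Q1=[P3] Q2=[]
t=9-10: P5@Q0 runs 1, rem=14, I/O yield, promote→Q0. Q0=[P1,P2,P4,P5] Q1=[P3] Q2=[]
t=10-11: P1@Q0 runs 1, rem=2, I/O yield, promote→Q0. Q0=[P2,P4,P5,P1] Q1=[P3] Q2=[]
t=11-14: P2@Q0 runs 3, rem=7, I/O yield, promote→Q0. Q0=[P4,P5,P1,P2] Q1=[P3] Q2=[]
t=14-16: P4@Q0 runs 2, rem=10, I/O yield, promote→Q0. Q0=[P5,P1,P2,P4] Q1=[P3] Q2=[]
t=16-17: P5@Q0 runs 1, rem=13, I/O yield, promote→Q0. Q0=[P1,P2,P4,P5] Q1=[P3] Q2=[]
t=17-18: P1@Q0 runs 1, rem=1, I/O yield, promote→Q0. Q0=[P2,P4,P5,P1] Q1=[P3] Q2=[]
t=18-21: P2@Q0 runs 3, rem=4, I/O yield, promote→Q0. Q0=[P4,P5,P1,P2] Q1=[P3] Q2=[]
t=21-23: P4@Q0 runs 2, rem=8, I/O yield, promote→Q0. Q0=[P5,P1,P2,P4] Q1=[P3] Q2=[]
t=23-24: P5@Q0 runs 1, rem=12, I/O yield, promote→Q0. Q0=[P1,P2,P4,P5] Q1=[P3] Q2=[]
t=24-25: P1@Q0 runs 1, rem=0, completes. Q0=[P2,P4,P5] Q1=[P3] Q2=[]
t=25-28: P2@Q0 runs 3, rem=1, I/O yield, promote→Q0. Q0=[P4,P5,P2] Q1=[P3] Q2=[]
t=28-30: P4@Q0 runs 2, rem=6, I/O yield, promote→Q0. Q0=[P5,P2,P4] Q1=[P3] Q2=[]
t=30-31: P5@Q0 runs 1, rem=11, I/O yield, promote→Q0. Q0=[P2,P4,P5] Q1=[P3] Q2=[]
t=31-32: P2@Q0 runs 1, rem=0, completes. Q0=[P4,P5] Q1=[P3] Q2=[]
t=32-34: P4@Q0 runs 2, rem=4, I/O yield, promote→Q0. Q0=[P5,P4] Q1=[P3] Q2=[]
t=34-35: P5@Q0 runs 1, rem=10, I/O yield, promote→Q0. Q0=[P4,P5] Q1=[P3] Q2=[]
t=35-37: P4@Q0 runs 2, rem=2, I/O yield, promote→Q0. Q0=[P5,P4] Q1=[P3] Q2=[]
t=37-38: P5@Q0 runs 1, rem=9, I/O yield, promote→Q0. Q0=[P4,P5] Q1=[P3] Q2=[]
t=38-40: P4@Q0 runs 2, rem=0, completes. Q0=[P5] Q1=[P3] Q2=[]
t=40-41: P5@Q0 runs 1, rem=8, I/O yield, promote→Q0. Q0=[P5] Q1=[P3] Q2=[]
t=41-42: P5@Q0 runs 1, rem=7, I/O yield, promote→Q0. Q0=[P5] Q1=[P3] Q2=[]
t=42-43: P5@Q0 runs 1, rem=6, I/O yield, promote→Q0. Q0=[P5] Q1=[P3] Q2=[]
t=43-44: P5@Q0 runs 1, rem=5, I/O yield, promote→Q0. Q0=[P5] Q1=[P3] Q2=[]
t=44-45: P5@Q0 runs 1, rem=4, I/O yield, promote→Q0. Q0=[P5] Q1=[P3] Q2=[]
t=45-46: P5@Q0 runs 1, rem=3, I/O yield, promote→Q0. Q0=[P5] Q1=[P3] Q2=[]
t=46-47: P5@Q0 runs 1, rem=2, I/O yield, promote→Q0. Q0=[P5] Q1=[P3] Q2=[]
t=47-48: P5@Q0 runs 1, rem=1, I/O yield, promote→Q0. Q0=[P5] Q1=[P3] Q2=[]
t=48-49: P5@Q0 runs 1, rem=0, completes. Q0=[] Q1=[P3] Q2=[]
t=49-50: P3@Q1 runs 1, rem=0, completes. Q0=[] Q1=[] Q2=[]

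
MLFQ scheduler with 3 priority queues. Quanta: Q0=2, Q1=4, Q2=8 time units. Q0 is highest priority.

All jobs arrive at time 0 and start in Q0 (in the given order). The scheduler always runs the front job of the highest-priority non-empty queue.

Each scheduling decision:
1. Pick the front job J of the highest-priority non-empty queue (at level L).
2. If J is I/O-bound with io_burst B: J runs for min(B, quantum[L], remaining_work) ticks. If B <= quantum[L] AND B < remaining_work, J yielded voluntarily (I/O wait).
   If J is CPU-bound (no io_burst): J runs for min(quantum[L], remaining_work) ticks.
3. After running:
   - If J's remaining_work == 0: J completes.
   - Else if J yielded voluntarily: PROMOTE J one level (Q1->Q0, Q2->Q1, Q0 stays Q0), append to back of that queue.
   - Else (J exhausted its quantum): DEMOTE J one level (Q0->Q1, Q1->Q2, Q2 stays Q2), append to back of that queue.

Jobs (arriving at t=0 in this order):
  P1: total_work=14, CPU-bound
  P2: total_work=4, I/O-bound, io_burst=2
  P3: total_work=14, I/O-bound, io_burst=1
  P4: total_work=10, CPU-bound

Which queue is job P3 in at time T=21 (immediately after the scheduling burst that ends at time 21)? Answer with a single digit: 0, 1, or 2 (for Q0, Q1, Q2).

Answer: 0

Derivation:
t=0-2: P1@Q0 runs 2, rem=12, quantum used, demote→Q1. Q0=[P2,P3,P4] Q1=[P1] Q2=[]
t=2-4: P2@Q0 runs 2, rem=2, I/O yield, promote→Q0. Q0=[P3,P4,P2] Q1=[P1] Q2=[]
t=4-5: P3@Q0 runs 1, rem=13, I/O yield, promote→Q0. Q0=[P4,P2,P3] Q1=[P1] Q2=[]
t=5-7: P4@Q0 runs 2, rem=8, quantum used, demote→Q1. Q0=[P2,P3] Q1=[P1,P4] Q2=[]
t=7-9: P2@Q0 runs 2, rem=0, completes. Q0=[P3] Q1=[P1,P4] Q2=[]
t=9-10: P3@Q0 runs 1, rem=12, I/O yield, promote→Q0. Q0=[P3] Q1=[P1,P4] Q2=[]
t=10-11: P3@Q0 runs 1, rem=11, I/O yield, promote→Q0. Q0=[P3] Q1=[P1,P4] Q2=[]
t=11-12: P3@Q0 runs 1, rem=10, I/O yield, promote→Q0. Q0=[P3] Q1=[P1,P4] Q2=[]
t=12-13: P3@Q0 runs 1, rem=9, I/O yield, promote→Q0. Q0=[P3] Q1=[P1,P4] Q2=[]
t=13-14: P3@Q0 runs 1, rem=8, I/O yield, promote→Q0. Q0=[P3] Q1=[P1,P4] Q2=[]
t=14-15: P3@Q0 runs 1, rem=7, I/O yield, promote→Q0. Q0=[P3] Q1=[P1,P4] Q2=[]
t=15-16: P3@Q0 runs 1, rem=6, I/O yield, promote→Q0. Q0=[P3] Q1=[P1,P4] Q2=[]
t=16-17: P3@Q0 runs 1, rem=5, I/O yield, promote→Q0. Q0=[P3] Q1=[P1,P4] Q2=[]
t=17-18: P3@Q0 runs 1, rem=4, I/O yield, promote→Q0. Q0=[P3] Q1=[P1,P4] Q2=[]
t=18-19: P3@Q0 runs 1, rem=3, I/O yield, promote→Q0. Q0=[P3] Q1=[P1,P4] Q2=[]
t=19-20: P3@Q0 runs 1, rem=2, I/O yield, promote→Q0. Q0=[P3] Q1=[P1,P4] Q2=[]
t=20-21: P3@Q0 runs 1, rem=1, I/O yield, promote→Q0. Q0=[P3] Q1=[P1,P4] Q2=[]
t=21-22: P3@Q0 runs 1, rem=0, completes. Q0=[] Q1=[P1,P4] Q2=[]
t=22-26: P1@Q1 runs 4, rem=8, quantum used, demote→Q2. Q0=[] Q1=[P4] Q2=[P1]
t=26-30: P4@Q1 runs 4, rem=4, quantum used, demote→Q2. Q0=[] Q1=[] Q2=[P1,P4]
t=30-38: P1@Q2 runs 8, rem=0, completes. Q0=[] Q1=[] Q2=[P4]
t=38-42: P4@Q2 runs 4, rem=0, completes. Q0=[] Q1=[] Q2=[]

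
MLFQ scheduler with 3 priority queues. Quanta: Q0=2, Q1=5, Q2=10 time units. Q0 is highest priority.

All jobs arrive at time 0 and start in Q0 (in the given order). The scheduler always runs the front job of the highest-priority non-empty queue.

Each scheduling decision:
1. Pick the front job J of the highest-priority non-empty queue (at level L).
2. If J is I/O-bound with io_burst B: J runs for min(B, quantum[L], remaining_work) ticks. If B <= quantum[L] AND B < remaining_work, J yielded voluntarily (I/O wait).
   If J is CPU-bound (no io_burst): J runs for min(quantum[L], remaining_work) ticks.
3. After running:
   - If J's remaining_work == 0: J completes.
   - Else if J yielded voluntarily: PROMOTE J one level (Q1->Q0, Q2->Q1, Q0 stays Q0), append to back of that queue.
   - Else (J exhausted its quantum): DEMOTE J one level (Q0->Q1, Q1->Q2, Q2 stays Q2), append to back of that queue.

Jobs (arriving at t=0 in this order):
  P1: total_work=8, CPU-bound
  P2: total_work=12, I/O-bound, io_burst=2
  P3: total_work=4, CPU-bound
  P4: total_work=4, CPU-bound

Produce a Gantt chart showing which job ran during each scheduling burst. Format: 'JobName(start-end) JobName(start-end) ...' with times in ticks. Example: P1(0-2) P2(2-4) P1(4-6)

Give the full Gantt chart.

Answer: P1(0-2) P2(2-4) P3(4-6) P4(6-8) P2(8-10) P2(10-12) P2(12-14) P2(14-16) P2(16-18) P1(18-23) P3(23-25) P4(25-27) P1(27-28)

Derivation:
t=0-2: P1@Q0 runs 2, rem=6, quantum used, demote→Q1. Q0=[P2,P3,P4] Q1=[P1] Q2=[]
t=2-4: P2@Q0 runs 2, rem=10, I/O yield, promote→Q0. Q0=[P3,P4,P2] Q1=[P1] Q2=[]
t=4-6: P3@Q0 runs 2, rem=2, quantum used, demote→Q1. Q0=[P4,P2] Q1=[P1,P3] Q2=[]
t=6-8: P4@Q0 runs 2, rem=2, quantum used, demote→Q1. Q0=[P2] Q1=[P1,P3,P4] Q2=[]
t=8-10: P2@Q0 runs 2, rem=8, I/O yield, promote→Q0. Q0=[P2] Q1=[P1,P3,P4] Q2=[]
t=10-12: P2@Q0 runs 2, rem=6, I/O yield, promote→Q0. Q0=[P2] Q1=[P1,P3,P4] Q2=[]
t=12-14: P2@Q0 runs 2, rem=4, I/O yield, promote→Q0. Q0=[P2] Q1=[P1,P3,P4] Q2=[]
t=14-16: P2@Q0 runs 2, rem=2, I/O yield, promote→Q0. Q0=[P2] Q1=[P1,P3,P4] Q2=[]
t=16-18: P2@Q0 runs 2, rem=0, completes. Q0=[] Q1=[P1,P3,P4] Q2=[]
t=18-23: P1@Q1 runs 5, rem=1, quantum used, demote→Q2. Q0=[] Q1=[P3,P4] Q2=[P1]
t=23-25: P3@Q1 runs 2, rem=0, completes. Q0=[] Q1=[P4] Q2=[P1]
t=25-27: P4@Q1 runs 2, rem=0, completes. Q0=[] Q1=[] Q2=[P1]
t=27-28: P1@Q2 runs 1, rem=0, completes. Q0=[] Q1=[] Q2=[]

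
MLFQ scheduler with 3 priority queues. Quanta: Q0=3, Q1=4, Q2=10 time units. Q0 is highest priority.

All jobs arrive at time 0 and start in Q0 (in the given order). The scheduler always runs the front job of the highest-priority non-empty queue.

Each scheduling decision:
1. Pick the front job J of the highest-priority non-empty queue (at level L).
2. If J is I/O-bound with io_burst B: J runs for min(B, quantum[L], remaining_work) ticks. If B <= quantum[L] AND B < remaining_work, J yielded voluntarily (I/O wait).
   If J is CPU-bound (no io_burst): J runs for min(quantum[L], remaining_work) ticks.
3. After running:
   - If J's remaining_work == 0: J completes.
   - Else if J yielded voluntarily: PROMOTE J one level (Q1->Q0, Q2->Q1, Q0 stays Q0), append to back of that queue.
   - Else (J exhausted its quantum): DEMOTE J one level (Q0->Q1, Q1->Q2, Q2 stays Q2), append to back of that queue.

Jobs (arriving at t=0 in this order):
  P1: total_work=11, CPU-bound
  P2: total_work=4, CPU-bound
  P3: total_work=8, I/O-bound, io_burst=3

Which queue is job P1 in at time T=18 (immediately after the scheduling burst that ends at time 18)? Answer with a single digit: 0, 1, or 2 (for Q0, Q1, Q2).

Answer: 2

Derivation:
t=0-3: P1@Q0 runs 3, rem=8, quantum used, demote→Q1. Q0=[P2,P3] Q1=[P1] Q2=[]
t=3-6: P2@Q0 runs 3, rem=1, quantum used, demote→Q1. Q0=[P3] Q1=[P1,P2] Q2=[]
t=6-9: P3@Q0 runs 3, rem=5, I/O yield, promote→Q0. Q0=[P3] Q1=[P1,P2] Q2=[]
t=9-12: P3@Q0 runs 3, rem=2, I/O yield, promote→Q0. Q0=[P3] Q1=[P1,P2] Q2=[]
t=12-14: P3@Q0 runs 2, rem=0, completes. Q0=[] Q1=[P1,P2] Q2=[]
t=14-18: P1@Q1 runs 4, rem=4, quantum used, demote→Q2. Q0=[] Q1=[P2] Q2=[P1]
t=18-19: P2@Q1 runs 1, rem=0, completes. Q0=[] Q1=[] Q2=[P1]
t=19-23: P1@Q2 runs 4, rem=0, completes. Q0=[] Q1=[] Q2=[]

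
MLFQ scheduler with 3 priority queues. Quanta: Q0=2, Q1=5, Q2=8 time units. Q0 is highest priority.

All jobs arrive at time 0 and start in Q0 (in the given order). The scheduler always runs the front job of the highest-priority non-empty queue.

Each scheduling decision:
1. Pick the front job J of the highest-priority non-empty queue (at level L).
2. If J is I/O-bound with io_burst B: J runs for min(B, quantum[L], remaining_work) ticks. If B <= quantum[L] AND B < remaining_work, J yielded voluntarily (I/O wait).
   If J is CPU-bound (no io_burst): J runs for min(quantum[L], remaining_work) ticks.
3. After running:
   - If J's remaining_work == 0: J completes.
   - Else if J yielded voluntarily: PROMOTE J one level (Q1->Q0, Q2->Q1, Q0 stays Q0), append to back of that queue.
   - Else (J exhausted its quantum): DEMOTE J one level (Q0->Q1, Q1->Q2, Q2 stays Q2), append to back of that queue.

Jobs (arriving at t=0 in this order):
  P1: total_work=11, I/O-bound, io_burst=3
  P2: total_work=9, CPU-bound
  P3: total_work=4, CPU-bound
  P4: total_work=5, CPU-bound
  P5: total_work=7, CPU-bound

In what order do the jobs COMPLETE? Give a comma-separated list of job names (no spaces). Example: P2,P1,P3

Answer: P3,P4,P5,P1,P2

Derivation:
t=0-2: P1@Q0 runs 2, rem=9, quantum used, demote→Q1. Q0=[P2,P3,P4,P5] Q1=[P1] Q2=[]
t=2-4: P2@Q0 runs 2, rem=7, quantum used, demote→Q1. Q0=[P3,P4,P5] Q1=[P1,P2] Q2=[]
t=4-6: P3@Q0 runs 2, rem=2, quantum used, demote→Q1. Q0=[P4,P5] Q1=[P1,P2,P3] Q2=[]
t=6-8: P4@Q0 runs 2, rem=3, quantum used, demote→Q1. Q0=[P5] Q1=[P1,P2,P3,P4] Q2=[]
t=8-10: P5@Q0 runs 2, rem=5, quantum used, demote→Q1. Q0=[] Q1=[P1,P2,P3,P4,P5] Q2=[]
t=10-13: P1@Q1 runs 3, rem=6, I/O yield, promote→Q0. Q0=[P1] Q1=[P2,P3,P4,P5] Q2=[]
t=13-15: P1@Q0 runs 2, rem=4, quantum used, demote→Q1. Q0=[] Q1=[P2,P3,P4,P5,P1] Q2=[]
t=15-20: P2@Q1 runs 5, rem=2, quantum used, demote→Q2. Q0=[] Q1=[P3,P4,P5,P1] Q2=[P2]
t=20-22: P3@Q1 runs 2, rem=0, completes. Q0=[] Q1=[P4,P5,P1] Q2=[P2]
t=22-25: P4@Q1 runs 3, rem=0, completes. Q0=[] Q1=[P5,P1] Q2=[P2]
t=25-30: P5@Q1 runs 5, rem=0, completes. Q0=[] Q1=[P1] Q2=[P2]
t=30-33: P1@Q1 runs 3, rem=1, I/O yield, promote→Q0. Q0=[P1] Q1=[] Q2=[P2]
t=33-34: P1@Q0 runs 1, rem=0, completes. Q0=[] Q1=[] Q2=[P2]
t=34-36: P2@Q2 runs 2, rem=0, completes. Q0=[] Q1=[] Q2=[]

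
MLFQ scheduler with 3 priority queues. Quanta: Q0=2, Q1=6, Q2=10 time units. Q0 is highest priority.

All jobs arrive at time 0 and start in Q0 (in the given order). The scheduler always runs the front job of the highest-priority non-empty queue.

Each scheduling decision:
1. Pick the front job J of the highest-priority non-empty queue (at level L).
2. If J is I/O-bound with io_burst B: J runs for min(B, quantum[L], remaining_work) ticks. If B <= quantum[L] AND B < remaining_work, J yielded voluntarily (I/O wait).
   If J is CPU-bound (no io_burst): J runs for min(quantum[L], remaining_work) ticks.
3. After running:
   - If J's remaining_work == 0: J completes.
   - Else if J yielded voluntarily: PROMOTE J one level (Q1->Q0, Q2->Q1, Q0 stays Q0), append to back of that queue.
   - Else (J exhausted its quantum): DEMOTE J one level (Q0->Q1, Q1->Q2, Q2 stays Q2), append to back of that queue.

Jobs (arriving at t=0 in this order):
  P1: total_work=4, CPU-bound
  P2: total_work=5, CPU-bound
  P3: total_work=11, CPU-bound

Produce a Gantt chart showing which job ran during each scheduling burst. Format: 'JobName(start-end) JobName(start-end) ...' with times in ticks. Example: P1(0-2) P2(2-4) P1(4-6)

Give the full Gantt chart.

Answer: P1(0-2) P2(2-4) P3(4-6) P1(6-8) P2(8-11) P3(11-17) P3(17-20)

Derivation:
t=0-2: P1@Q0 runs 2, rem=2, quantum used, demote→Q1. Q0=[P2,P3] Q1=[P1] Q2=[]
t=2-4: P2@Q0 runs 2, rem=3, quantum used, demote→Q1. Q0=[P3] Q1=[P1,P2] Q2=[]
t=4-6: P3@Q0 runs 2, rem=9, quantum used, demote→Q1. Q0=[] Q1=[P1,P2,P3] Q2=[]
t=6-8: P1@Q1 runs 2, rem=0, completes. Q0=[] Q1=[P2,P3] Q2=[]
t=8-11: P2@Q1 runs 3, rem=0, completes. Q0=[] Q1=[P3] Q2=[]
t=11-17: P3@Q1 runs 6, rem=3, quantum used, demote→Q2. Q0=[] Q1=[] Q2=[P3]
t=17-20: P3@Q2 runs 3, rem=0, completes. Q0=[] Q1=[] Q2=[]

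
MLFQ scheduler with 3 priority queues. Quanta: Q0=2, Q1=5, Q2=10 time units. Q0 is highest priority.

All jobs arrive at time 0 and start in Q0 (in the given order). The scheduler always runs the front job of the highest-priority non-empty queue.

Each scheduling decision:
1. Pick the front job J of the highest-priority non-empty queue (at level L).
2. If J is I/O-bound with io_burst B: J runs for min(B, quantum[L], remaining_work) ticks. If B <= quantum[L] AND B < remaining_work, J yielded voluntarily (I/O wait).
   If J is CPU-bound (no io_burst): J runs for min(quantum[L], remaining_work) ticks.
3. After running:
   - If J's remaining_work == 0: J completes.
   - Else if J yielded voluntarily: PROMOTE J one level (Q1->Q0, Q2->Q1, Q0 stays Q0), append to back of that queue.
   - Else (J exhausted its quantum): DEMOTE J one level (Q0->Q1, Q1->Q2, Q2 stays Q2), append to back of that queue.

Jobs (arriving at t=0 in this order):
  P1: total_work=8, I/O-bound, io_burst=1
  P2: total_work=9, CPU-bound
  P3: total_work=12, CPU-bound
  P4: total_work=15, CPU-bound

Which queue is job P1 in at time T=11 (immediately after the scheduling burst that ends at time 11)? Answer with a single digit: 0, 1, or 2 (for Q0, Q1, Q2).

Answer: 0

Derivation:
t=0-1: P1@Q0 runs 1, rem=7, I/O yield, promote→Q0. Q0=[P2,P3,P4,P1] Q1=[] Q2=[]
t=1-3: P2@Q0 runs 2, rem=7, quantum used, demote→Q1. Q0=[P3,P4,P1] Q1=[P2] Q2=[]
t=3-5: P3@Q0 runs 2, rem=10, quantum used, demote→Q1. Q0=[P4,P1] Q1=[P2,P3] Q2=[]
t=5-7: P4@Q0 runs 2, rem=13, quantum used, demote→Q1. Q0=[P1] Q1=[P2,P3,P4] Q2=[]
t=7-8: P1@Q0 runs 1, rem=6, I/O yield, promote→Q0. Q0=[P1] Q1=[P2,P3,P4] Q2=[]
t=8-9: P1@Q0 runs 1, rem=5, I/O yield, promote→Q0. Q0=[P1] Q1=[P2,P3,P4] Q2=[]
t=9-10: P1@Q0 runs 1, rem=4, I/O yield, promote→Q0. Q0=[P1] Q1=[P2,P3,P4] Q2=[]
t=10-11: P1@Q0 runs 1, rem=3, I/O yield, promote→Q0. Q0=[P1] Q1=[P2,P3,P4] Q2=[]
t=11-12: P1@Q0 runs 1, rem=2, I/O yield, promote→Q0. Q0=[P1] Q1=[P2,P3,P4] Q2=[]
t=12-13: P1@Q0 runs 1, rem=1, I/O yield, promote→Q0. Q0=[P1] Q1=[P2,P3,P4] Q2=[]
t=13-14: P1@Q0 runs 1, rem=0, completes. Q0=[] Q1=[P2,P3,P4] Q2=[]
t=14-19: P2@Q1 runs 5, rem=2, quantum used, demote→Q2. Q0=[] Q1=[P3,P4] Q2=[P2]
t=19-24: P3@Q1 runs 5, rem=5, quantum used, demote→Q2. Q0=[] Q1=[P4] Q2=[P2,P3]
t=24-29: P4@Q1 runs 5, rem=8, quantum used, demote→Q2. Q0=[] Q1=[] Q2=[P2,P3,P4]
t=29-31: P2@Q2 runs 2, rem=0, completes. Q0=[] Q1=[] Q2=[P3,P4]
t=31-36: P3@Q2 runs 5, rem=0, completes. Q0=[] Q1=[] Q2=[P4]
t=36-44: P4@Q2 runs 8, rem=0, completes. Q0=[] Q1=[] Q2=[]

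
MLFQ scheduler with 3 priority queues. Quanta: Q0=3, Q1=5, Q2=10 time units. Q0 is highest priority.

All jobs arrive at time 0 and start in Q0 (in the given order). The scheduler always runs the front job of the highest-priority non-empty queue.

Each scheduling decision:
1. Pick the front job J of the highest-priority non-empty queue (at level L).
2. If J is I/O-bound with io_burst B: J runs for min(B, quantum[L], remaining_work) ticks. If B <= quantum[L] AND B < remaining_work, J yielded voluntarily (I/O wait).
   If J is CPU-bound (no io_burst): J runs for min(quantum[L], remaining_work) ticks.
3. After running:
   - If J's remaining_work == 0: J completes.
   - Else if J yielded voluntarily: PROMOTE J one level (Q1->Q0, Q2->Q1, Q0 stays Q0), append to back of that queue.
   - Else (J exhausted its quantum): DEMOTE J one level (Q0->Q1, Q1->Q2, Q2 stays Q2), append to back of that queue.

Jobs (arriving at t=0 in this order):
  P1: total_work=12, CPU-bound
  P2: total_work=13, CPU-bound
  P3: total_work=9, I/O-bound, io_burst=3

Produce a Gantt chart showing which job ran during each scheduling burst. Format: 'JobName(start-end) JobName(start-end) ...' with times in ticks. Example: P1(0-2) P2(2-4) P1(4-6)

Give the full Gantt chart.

t=0-3: P1@Q0 runs 3, rem=9, quantum used, demote→Q1. Q0=[P2,P3] Q1=[P1] Q2=[]
t=3-6: P2@Q0 runs 3, rem=10, quantum used, demote→Q1. Q0=[P3] Q1=[P1,P2] Q2=[]
t=6-9: P3@Q0 runs 3, rem=6, I/O yield, promote→Q0. Q0=[P3] Q1=[P1,P2] Q2=[]
t=9-12: P3@Q0 runs 3, rem=3, I/O yield, promote→Q0. Q0=[P3] Q1=[P1,P2] Q2=[]
t=12-15: P3@Q0 runs 3, rem=0, completes. Q0=[] Q1=[P1,P2] Q2=[]
t=15-20: P1@Q1 runs 5, rem=4, quantum used, demote→Q2. Q0=[] Q1=[P2] Q2=[P1]
t=20-25: P2@Q1 runs 5, rem=5, quantum used, demote→Q2. Q0=[] Q1=[] Q2=[P1,P2]
t=25-29: P1@Q2 runs 4, rem=0, completes. Q0=[] Q1=[] Q2=[P2]
t=29-34: P2@Q2 runs 5, rem=0, completes. Q0=[] Q1=[] Q2=[]

Answer: P1(0-3) P2(3-6) P3(6-9) P3(9-12) P3(12-15) P1(15-20) P2(20-25) P1(25-29) P2(29-34)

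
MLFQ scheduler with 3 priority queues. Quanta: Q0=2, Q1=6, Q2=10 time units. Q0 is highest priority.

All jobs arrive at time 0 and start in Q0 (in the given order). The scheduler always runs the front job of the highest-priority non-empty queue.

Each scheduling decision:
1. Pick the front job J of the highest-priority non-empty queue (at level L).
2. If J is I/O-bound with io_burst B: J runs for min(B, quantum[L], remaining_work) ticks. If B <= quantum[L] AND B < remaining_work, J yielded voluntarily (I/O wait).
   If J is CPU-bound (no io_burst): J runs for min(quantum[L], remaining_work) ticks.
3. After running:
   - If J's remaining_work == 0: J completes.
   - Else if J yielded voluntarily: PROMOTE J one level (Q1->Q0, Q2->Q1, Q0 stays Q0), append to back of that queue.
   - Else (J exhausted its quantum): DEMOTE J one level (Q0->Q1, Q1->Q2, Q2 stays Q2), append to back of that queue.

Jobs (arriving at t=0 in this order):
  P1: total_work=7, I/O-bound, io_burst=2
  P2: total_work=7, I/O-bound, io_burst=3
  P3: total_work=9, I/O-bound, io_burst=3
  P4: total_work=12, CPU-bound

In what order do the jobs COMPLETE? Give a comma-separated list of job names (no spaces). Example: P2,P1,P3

t=0-2: P1@Q0 runs 2, rem=5, I/O yield, promote→Q0. Q0=[P2,P3,P4,P1] Q1=[] Q2=[]
t=2-4: P2@Q0 runs 2, rem=5, quantum used, demote→Q1. Q0=[P3,P4,P1] Q1=[P2] Q2=[]
t=4-6: P3@Q0 runs 2, rem=7, quantum used, demote→Q1. Q0=[P4,P1] Q1=[P2,P3] Q2=[]
t=6-8: P4@Q0 runs 2, rem=10, quantum used, demote→Q1. Q0=[P1] Q1=[P2,P3,P4] Q2=[]
t=8-10: P1@Q0 runs 2, rem=3, I/O yield, promote→Q0. Q0=[P1] Q1=[P2,P3,P4] Q2=[]
t=10-12: P1@Q0 runs 2, rem=1, I/O yield, promote→Q0. Q0=[P1] Q1=[P2,P3,P4] Q2=[]
t=12-13: P1@Q0 runs 1, rem=0, completes. Q0=[] Q1=[P2,P3,P4] Q2=[]
t=13-16: P2@Q1 runs 3, rem=2, I/O yield, promote→Q0. Q0=[P2] Q1=[P3,P4] Q2=[]
t=16-18: P2@Q0 runs 2, rem=0, completes. Q0=[] Q1=[P3,P4] Q2=[]
t=18-21: P3@Q1 runs 3, rem=4, I/O yield, promote→Q0. Q0=[P3] Q1=[P4] Q2=[]
t=21-23: P3@Q0 runs 2, rem=2, quantum used, demote→Q1. Q0=[] Q1=[P4,P3] Q2=[]
t=23-29: P4@Q1 runs 6, rem=4, quantum used, demote→Q2. Q0=[] Q1=[P3] Q2=[P4]
t=29-31: P3@Q1 runs 2, rem=0, completes. Q0=[] Q1=[] Q2=[P4]
t=31-35: P4@Q2 runs 4, rem=0, completes. Q0=[] Q1=[] Q2=[]

Answer: P1,P2,P3,P4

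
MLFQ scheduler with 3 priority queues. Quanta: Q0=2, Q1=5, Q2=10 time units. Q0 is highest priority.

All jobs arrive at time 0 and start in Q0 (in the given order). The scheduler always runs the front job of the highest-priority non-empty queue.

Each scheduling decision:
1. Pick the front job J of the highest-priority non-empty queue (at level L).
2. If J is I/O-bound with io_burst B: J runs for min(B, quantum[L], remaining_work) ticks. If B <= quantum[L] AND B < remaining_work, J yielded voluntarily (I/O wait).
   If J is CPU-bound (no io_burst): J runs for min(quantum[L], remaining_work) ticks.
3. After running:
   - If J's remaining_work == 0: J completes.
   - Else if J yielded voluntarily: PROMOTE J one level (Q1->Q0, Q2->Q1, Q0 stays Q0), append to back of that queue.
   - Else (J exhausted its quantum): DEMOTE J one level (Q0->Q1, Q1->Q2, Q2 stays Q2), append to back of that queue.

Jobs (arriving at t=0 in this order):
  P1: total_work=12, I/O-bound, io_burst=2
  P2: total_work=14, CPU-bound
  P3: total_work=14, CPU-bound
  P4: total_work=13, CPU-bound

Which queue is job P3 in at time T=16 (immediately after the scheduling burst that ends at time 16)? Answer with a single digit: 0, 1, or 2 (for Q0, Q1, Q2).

Answer: 1

Derivation:
t=0-2: P1@Q0 runs 2, rem=10, I/O yield, promote→Q0. Q0=[P2,P3,P4,P1] Q1=[] Q2=[]
t=2-4: P2@Q0 runs 2, rem=12, quantum used, demote→Q1. Q0=[P3,P4,P1] Q1=[P2] Q2=[]
t=4-6: P3@Q0 runs 2, rem=12, quantum used, demote→Q1. Q0=[P4,P1] Q1=[P2,P3] Q2=[]
t=6-8: P4@Q0 runs 2, rem=11, quantum used, demote→Q1. Q0=[P1] Q1=[P2,P3,P4] Q2=[]
t=8-10: P1@Q0 runs 2, rem=8, I/O yield, promote→Q0. Q0=[P1] Q1=[P2,P3,P4] Q2=[]
t=10-12: P1@Q0 runs 2, rem=6, I/O yield, promote→Q0. Q0=[P1] Q1=[P2,P3,P4] Q2=[]
t=12-14: P1@Q0 runs 2, rem=4, I/O yield, promote→Q0. Q0=[P1] Q1=[P2,P3,P4] Q2=[]
t=14-16: P1@Q0 runs 2, rem=2, I/O yield, promote→Q0. Q0=[P1] Q1=[P2,P3,P4] Q2=[]
t=16-18: P1@Q0 runs 2, rem=0, completes. Q0=[] Q1=[P2,P3,P4] Q2=[]
t=18-23: P2@Q1 runs 5, rem=7, quantum used, demote→Q2. Q0=[] Q1=[P3,P4] Q2=[P2]
t=23-28: P3@Q1 runs 5, rem=7, quantum used, demote→Q2. Q0=[] Q1=[P4] Q2=[P2,P3]
t=28-33: P4@Q1 runs 5, rem=6, quantum used, demote→Q2. Q0=[] Q1=[] Q2=[P2,P3,P4]
t=33-40: P2@Q2 runs 7, rem=0, completes. Q0=[] Q1=[] Q2=[P3,P4]
t=40-47: P3@Q2 runs 7, rem=0, completes. Q0=[] Q1=[] Q2=[P4]
t=47-53: P4@Q2 runs 6, rem=0, completes. Q0=[] Q1=[] Q2=[]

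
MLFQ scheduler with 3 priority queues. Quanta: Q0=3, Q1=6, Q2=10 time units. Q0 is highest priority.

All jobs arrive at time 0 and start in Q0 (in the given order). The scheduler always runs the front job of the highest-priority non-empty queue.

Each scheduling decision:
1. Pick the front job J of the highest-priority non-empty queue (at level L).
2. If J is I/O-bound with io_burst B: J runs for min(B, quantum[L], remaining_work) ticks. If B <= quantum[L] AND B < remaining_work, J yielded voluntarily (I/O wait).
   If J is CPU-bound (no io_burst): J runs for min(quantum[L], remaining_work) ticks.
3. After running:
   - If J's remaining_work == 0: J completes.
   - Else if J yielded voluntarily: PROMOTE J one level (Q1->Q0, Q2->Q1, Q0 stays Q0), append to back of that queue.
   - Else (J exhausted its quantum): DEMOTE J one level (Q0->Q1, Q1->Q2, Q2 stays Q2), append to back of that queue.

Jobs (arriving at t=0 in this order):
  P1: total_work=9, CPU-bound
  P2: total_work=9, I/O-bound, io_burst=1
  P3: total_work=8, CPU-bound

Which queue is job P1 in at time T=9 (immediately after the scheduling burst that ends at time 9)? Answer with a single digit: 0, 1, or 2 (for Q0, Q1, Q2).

Answer: 1

Derivation:
t=0-3: P1@Q0 runs 3, rem=6, quantum used, demote→Q1. Q0=[P2,P3] Q1=[P1] Q2=[]
t=3-4: P2@Q0 runs 1, rem=8, I/O yield, promote→Q0. Q0=[P3,P2] Q1=[P1] Q2=[]
t=4-7: P3@Q0 runs 3, rem=5, quantum used, demote→Q1. Q0=[P2] Q1=[P1,P3] Q2=[]
t=7-8: P2@Q0 runs 1, rem=7, I/O yield, promote→Q0. Q0=[P2] Q1=[P1,P3] Q2=[]
t=8-9: P2@Q0 runs 1, rem=6, I/O yield, promote→Q0. Q0=[P2] Q1=[P1,P3] Q2=[]
t=9-10: P2@Q0 runs 1, rem=5, I/O yield, promote→Q0. Q0=[P2] Q1=[P1,P3] Q2=[]
t=10-11: P2@Q0 runs 1, rem=4, I/O yield, promote→Q0. Q0=[P2] Q1=[P1,P3] Q2=[]
t=11-12: P2@Q0 runs 1, rem=3, I/O yield, promote→Q0. Q0=[P2] Q1=[P1,P3] Q2=[]
t=12-13: P2@Q0 runs 1, rem=2, I/O yield, promote→Q0. Q0=[P2] Q1=[P1,P3] Q2=[]
t=13-14: P2@Q0 runs 1, rem=1, I/O yield, promote→Q0. Q0=[P2] Q1=[P1,P3] Q2=[]
t=14-15: P2@Q0 runs 1, rem=0, completes. Q0=[] Q1=[P1,P3] Q2=[]
t=15-21: P1@Q1 runs 6, rem=0, completes. Q0=[] Q1=[P3] Q2=[]
t=21-26: P3@Q1 runs 5, rem=0, completes. Q0=[] Q1=[] Q2=[]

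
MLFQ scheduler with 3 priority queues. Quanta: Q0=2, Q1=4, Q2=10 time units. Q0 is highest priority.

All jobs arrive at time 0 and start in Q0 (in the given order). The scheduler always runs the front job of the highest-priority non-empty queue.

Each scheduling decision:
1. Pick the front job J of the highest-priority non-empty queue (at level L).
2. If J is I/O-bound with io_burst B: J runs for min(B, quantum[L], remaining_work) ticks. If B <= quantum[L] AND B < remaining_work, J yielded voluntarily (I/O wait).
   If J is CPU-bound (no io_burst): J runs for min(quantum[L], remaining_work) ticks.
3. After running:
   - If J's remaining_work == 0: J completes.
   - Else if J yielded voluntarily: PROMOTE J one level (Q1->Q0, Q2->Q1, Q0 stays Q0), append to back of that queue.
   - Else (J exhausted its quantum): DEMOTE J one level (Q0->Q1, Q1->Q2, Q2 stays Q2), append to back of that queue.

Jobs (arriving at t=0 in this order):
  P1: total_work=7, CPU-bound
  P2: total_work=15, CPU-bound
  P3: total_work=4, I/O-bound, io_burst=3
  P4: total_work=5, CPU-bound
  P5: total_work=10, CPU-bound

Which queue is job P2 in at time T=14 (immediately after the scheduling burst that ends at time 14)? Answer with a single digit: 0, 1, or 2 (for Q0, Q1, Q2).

Answer: 1

Derivation:
t=0-2: P1@Q0 runs 2, rem=5, quantum used, demote→Q1. Q0=[P2,P3,P4,P5] Q1=[P1] Q2=[]
t=2-4: P2@Q0 runs 2, rem=13, quantum used, demote→Q1. Q0=[P3,P4,P5] Q1=[P1,P2] Q2=[]
t=4-6: P3@Q0 runs 2, rem=2, quantum used, demote→Q1. Q0=[P4,P5] Q1=[P1,P2,P3] Q2=[]
t=6-8: P4@Q0 runs 2, rem=3, quantum used, demote→Q1. Q0=[P5] Q1=[P1,P2,P3,P4] Q2=[]
t=8-10: P5@Q0 runs 2, rem=8, quantum used, demote→Q1. Q0=[] Q1=[P1,P2,P3,P4,P5] Q2=[]
t=10-14: P1@Q1 runs 4, rem=1, quantum used, demote→Q2. Q0=[] Q1=[P2,P3,P4,P5] Q2=[P1]
t=14-18: P2@Q1 runs 4, rem=9, quantum used, demote→Q2. Q0=[] Q1=[P3,P4,P5] Q2=[P1,P2]
t=18-20: P3@Q1 runs 2, rem=0, completes. Q0=[] Q1=[P4,P5] Q2=[P1,P2]
t=20-23: P4@Q1 runs 3, rem=0, completes. Q0=[] Q1=[P5] Q2=[P1,P2]
t=23-27: P5@Q1 runs 4, rem=4, quantum used, demote→Q2. Q0=[] Q1=[] Q2=[P1,P2,P5]
t=27-28: P1@Q2 runs 1, rem=0, completes. Q0=[] Q1=[] Q2=[P2,P5]
t=28-37: P2@Q2 runs 9, rem=0, completes. Q0=[] Q1=[] Q2=[P5]
t=37-41: P5@Q2 runs 4, rem=0, completes. Q0=[] Q1=[] Q2=[]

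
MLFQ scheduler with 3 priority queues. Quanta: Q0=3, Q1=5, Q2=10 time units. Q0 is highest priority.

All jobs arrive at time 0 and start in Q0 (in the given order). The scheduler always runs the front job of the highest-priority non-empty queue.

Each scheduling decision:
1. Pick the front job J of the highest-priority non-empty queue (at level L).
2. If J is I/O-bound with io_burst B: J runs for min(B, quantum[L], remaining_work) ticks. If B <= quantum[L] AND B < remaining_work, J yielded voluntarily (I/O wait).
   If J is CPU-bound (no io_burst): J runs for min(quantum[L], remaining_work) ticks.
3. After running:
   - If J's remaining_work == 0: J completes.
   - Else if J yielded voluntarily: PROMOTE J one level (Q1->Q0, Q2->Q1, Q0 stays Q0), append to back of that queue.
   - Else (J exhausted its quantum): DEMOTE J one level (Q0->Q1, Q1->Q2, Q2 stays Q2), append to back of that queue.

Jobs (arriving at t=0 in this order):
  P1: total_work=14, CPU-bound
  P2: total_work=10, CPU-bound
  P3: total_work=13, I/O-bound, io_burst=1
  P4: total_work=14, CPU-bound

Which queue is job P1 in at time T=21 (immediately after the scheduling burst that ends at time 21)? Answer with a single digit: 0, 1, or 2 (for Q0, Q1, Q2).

Answer: 1

Derivation:
t=0-3: P1@Q0 runs 3, rem=11, quantum used, demote→Q1. Q0=[P2,P3,P4] Q1=[P1] Q2=[]
t=3-6: P2@Q0 runs 3, rem=7, quantum used, demote→Q1. Q0=[P3,P4] Q1=[P1,P2] Q2=[]
t=6-7: P3@Q0 runs 1, rem=12, I/O yield, promote→Q0. Q0=[P4,P3] Q1=[P1,P2] Q2=[]
t=7-10: P4@Q0 runs 3, rem=11, quantum used, demote→Q1. Q0=[P3] Q1=[P1,P2,P4] Q2=[]
t=10-11: P3@Q0 runs 1, rem=11, I/O yield, promote→Q0. Q0=[P3] Q1=[P1,P2,P4] Q2=[]
t=11-12: P3@Q0 runs 1, rem=10, I/O yield, promote→Q0. Q0=[P3] Q1=[P1,P2,P4] Q2=[]
t=12-13: P3@Q0 runs 1, rem=9, I/O yield, promote→Q0. Q0=[P3] Q1=[P1,P2,P4] Q2=[]
t=13-14: P3@Q0 runs 1, rem=8, I/O yield, promote→Q0. Q0=[P3] Q1=[P1,P2,P4] Q2=[]
t=14-15: P3@Q0 runs 1, rem=7, I/O yield, promote→Q0. Q0=[P3] Q1=[P1,P2,P4] Q2=[]
t=15-16: P3@Q0 runs 1, rem=6, I/O yield, promote→Q0. Q0=[P3] Q1=[P1,P2,P4] Q2=[]
t=16-17: P3@Q0 runs 1, rem=5, I/O yield, promote→Q0. Q0=[P3] Q1=[P1,P2,P4] Q2=[]
t=17-18: P3@Q0 runs 1, rem=4, I/O yield, promote→Q0. Q0=[P3] Q1=[P1,P2,P4] Q2=[]
t=18-19: P3@Q0 runs 1, rem=3, I/O yield, promote→Q0. Q0=[P3] Q1=[P1,P2,P4] Q2=[]
t=19-20: P3@Q0 runs 1, rem=2, I/O yield, promote→Q0. Q0=[P3] Q1=[P1,P2,P4] Q2=[]
t=20-21: P3@Q0 runs 1, rem=1, I/O yield, promote→Q0. Q0=[P3] Q1=[P1,P2,P4] Q2=[]
t=21-22: P3@Q0 runs 1, rem=0, completes. Q0=[] Q1=[P1,P2,P4] Q2=[]
t=22-27: P1@Q1 runs 5, rem=6, quantum used, demote→Q2. Q0=[] Q1=[P2,P4] Q2=[P1]
t=27-32: P2@Q1 runs 5, rem=2, quantum used, demote→Q2. Q0=[] Q1=[P4] Q2=[P1,P2]
t=32-37: P4@Q1 runs 5, rem=6, quantum used, demote→Q2. Q0=[] Q1=[] Q2=[P1,P2,P4]
t=37-43: P1@Q2 runs 6, rem=0, completes. Q0=[] Q1=[] Q2=[P2,P4]
t=43-45: P2@Q2 runs 2, rem=0, completes. Q0=[] Q1=[] Q2=[P4]
t=45-51: P4@Q2 runs 6, rem=0, completes. Q0=[] Q1=[] Q2=[]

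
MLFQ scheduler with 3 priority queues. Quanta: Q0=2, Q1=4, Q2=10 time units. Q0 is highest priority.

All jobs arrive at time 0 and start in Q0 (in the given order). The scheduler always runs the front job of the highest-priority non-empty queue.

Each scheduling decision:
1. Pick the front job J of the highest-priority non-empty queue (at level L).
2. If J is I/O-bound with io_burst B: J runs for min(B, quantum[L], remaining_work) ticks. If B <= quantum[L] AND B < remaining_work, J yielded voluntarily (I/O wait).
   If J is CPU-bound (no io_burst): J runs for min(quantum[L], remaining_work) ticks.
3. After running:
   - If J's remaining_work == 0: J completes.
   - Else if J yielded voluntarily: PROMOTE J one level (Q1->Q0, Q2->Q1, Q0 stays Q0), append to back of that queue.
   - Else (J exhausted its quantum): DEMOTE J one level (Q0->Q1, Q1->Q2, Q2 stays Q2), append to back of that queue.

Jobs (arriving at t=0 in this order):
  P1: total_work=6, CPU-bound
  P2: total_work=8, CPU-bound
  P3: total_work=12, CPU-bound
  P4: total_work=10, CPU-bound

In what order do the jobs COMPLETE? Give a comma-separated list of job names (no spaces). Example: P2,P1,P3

t=0-2: P1@Q0 runs 2, rem=4, quantum used, demote→Q1. Q0=[P2,P3,P4] Q1=[P1] Q2=[]
t=2-4: P2@Q0 runs 2, rem=6, quantum used, demote→Q1. Q0=[P3,P4] Q1=[P1,P2] Q2=[]
t=4-6: P3@Q0 runs 2, rem=10, quantum used, demote→Q1. Q0=[P4] Q1=[P1,P2,P3] Q2=[]
t=6-8: P4@Q0 runs 2, rem=8, quantum used, demote→Q1. Q0=[] Q1=[P1,P2,P3,P4] Q2=[]
t=8-12: P1@Q1 runs 4, rem=0, completes. Q0=[] Q1=[P2,P3,P4] Q2=[]
t=12-16: P2@Q1 runs 4, rem=2, quantum used, demote→Q2. Q0=[] Q1=[P3,P4] Q2=[P2]
t=16-20: P3@Q1 runs 4, rem=6, quantum used, demote→Q2. Q0=[] Q1=[P4] Q2=[P2,P3]
t=20-24: P4@Q1 runs 4, rem=4, quantum used, demote→Q2. Q0=[] Q1=[] Q2=[P2,P3,P4]
t=24-26: P2@Q2 runs 2, rem=0, completes. Q0=[] Q1=[] Q2=[P3,P4]
t=26-32: P3@Q2 runs 6, rem=0, completes. Q0=[] Q1=[] Q2=[P4]
t=32-36: P4@Q2 runs 4, rem=0, completes. Q0=[] Q1=[] Q2=[]

Answer: P1,P2,P3,P4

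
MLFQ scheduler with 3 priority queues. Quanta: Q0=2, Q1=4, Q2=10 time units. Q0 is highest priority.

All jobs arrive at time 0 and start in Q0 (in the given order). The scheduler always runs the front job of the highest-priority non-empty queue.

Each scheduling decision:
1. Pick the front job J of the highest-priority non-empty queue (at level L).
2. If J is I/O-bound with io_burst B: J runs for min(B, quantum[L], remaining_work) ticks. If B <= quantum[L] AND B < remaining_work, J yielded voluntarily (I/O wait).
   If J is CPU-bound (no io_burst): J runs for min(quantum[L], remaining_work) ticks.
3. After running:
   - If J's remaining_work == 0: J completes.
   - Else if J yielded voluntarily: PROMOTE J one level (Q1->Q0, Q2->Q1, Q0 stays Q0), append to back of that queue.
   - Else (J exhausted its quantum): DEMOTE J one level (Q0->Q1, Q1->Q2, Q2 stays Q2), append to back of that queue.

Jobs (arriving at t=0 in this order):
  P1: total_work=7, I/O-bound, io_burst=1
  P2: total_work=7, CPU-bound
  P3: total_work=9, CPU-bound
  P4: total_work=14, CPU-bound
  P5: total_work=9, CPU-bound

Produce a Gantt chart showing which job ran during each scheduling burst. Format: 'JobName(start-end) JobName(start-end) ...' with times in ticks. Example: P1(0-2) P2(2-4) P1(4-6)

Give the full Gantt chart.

t=0-1: P1@Q0 runs 1, rem=6, I/O yield, promote→Q0. Q0=[P2,P3,P4,P5,P1] Q1=[] Q2=[]
t=1-3: P2@Q0 runs 2, rem=5, quantum used, demote→Q1. Q0=[P3,P4,P5,P1] Q1=[P2] Q2=[]
t=3-5: P3@Q0 runs 2, rem=7, quantum used, demote→Q1. Q0=[P4,P5,P1] Q1=[P2,P3] Q2=[]
t=5-7: P4@Q0 runs 2, rem=12, quantum used, demote→Q1. Q0=[P5,P1] Q1=[P2,P3,P4] Q2=[]
t=7-9: P5@Q0 runs 2, rem=7, quantum used, demote→Q1. Q0=[P1] Q1=[P2,P3,P4,P5] Q2=[]
t=9-10: P1@Q0 runs 1, rem=5, I/O yield, promote→Q0. Q0=[P1] Q1=[P2,P3,P4,P5] Q2=[]
t=10-11: P1@Q0 runs 1, rem=4, I/O yield, promote→Q0. Q0=[P1] Q1=[P2,P3,P4,P5] Q2=[]
t=11-12: P1@Q0 runs 1, rem=3, I/O yield, promote→Q0. Q0=[P1] Q1=[P2,P3,P4,P5] Q2=[]
t=12-13: P1@Q0 runs 1, rem=2, I/O yield, promote→Q0. Q0=[P1] Q1=[P2,P3,P4,P5] Q2=[]
t=13-14: P1@Q0 runs 1, rem=1, I/O yield, promote→Q0. Q0=[P1] Q1=[P2,P3,P4,P5] Q2=[]
t=14-15: P1@Q0 runs 1, rem=0, completes. Q0=[] Q1=[P2,P3,P4,P5] Q2=[]
t=15-19: P2@Q1 runs 4, rem=1, quantum used, demote→Q2. Q0=[] Q1=[P3,P4,P5] Q2=[P2]
t=19-23: P3@Q1 runs 4, rem=3, quantum used, demote→Q2. Q0=[] Q1=[P4,P5] Q2=[P2,P3]
t=23-27: P4@Q1 runs 4, rem=8, quantum used, demote→Q2. Q0=[] Q1=[P5] Q2=[P2,P3,P4]
t=27-31: P5@Q1 runs 4, rem=3, quantum used, demote→Q2. Q0=[] Q1=[] Q2=[P2,P3,P4,P5]
t=31-32: P2@Q2 runs 1, rem=0, completes. Q0=[] Q1=[] Q2=[P3,P4,P5]
t=32-35: P3@Q2 runs 3, rem=0, completes. Q0=[] Q1=[] Q2=[P4,P5]
t=35-43: P4@Q2 runs 8, rem=0, completes. Q0=[] Q1=[] Q2=[P5]
t=43-46: P5@Q2 runs 3, rem=0, completes. Q0=[] Q1=[] Q2=[]

Answer: P1(0-1) P2(1-3) P3(3-5) P4(5-7) P5(7-9) P1(9-10) P1(10-11) P1(11-12) P1(12-13) P1(13-14) P1(14-15) P2(15-19) P3(19-23) P4(23-27) P5(27-31) P2(31-32) P3(32-35) P4(35-43) P5(43-46)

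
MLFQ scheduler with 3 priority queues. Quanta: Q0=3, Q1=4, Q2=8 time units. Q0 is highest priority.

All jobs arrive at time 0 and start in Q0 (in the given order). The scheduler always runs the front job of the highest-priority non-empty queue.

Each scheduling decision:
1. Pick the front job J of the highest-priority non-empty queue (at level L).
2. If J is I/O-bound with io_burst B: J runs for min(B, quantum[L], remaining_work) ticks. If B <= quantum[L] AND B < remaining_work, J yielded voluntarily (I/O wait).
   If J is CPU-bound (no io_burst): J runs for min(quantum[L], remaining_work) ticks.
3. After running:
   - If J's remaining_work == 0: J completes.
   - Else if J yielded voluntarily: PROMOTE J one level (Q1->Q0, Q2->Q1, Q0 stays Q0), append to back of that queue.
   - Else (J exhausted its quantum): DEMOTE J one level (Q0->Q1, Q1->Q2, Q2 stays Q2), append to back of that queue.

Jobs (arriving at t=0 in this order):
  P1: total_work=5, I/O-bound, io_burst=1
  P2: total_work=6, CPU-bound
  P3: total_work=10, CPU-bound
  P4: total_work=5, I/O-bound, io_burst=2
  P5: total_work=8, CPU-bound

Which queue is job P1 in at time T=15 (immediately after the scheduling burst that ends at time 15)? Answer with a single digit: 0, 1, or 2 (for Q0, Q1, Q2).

t=0-1: P1@Q0 runs 1, rem=4, I/O yield, promote→Q0. Q0=[P2,P3,P4,P5,P1] Q1=[] Q2=[]
t=1-4: P2@Q0 runs 3, rem=3, quantum used, demote→Q1. Q0=[P3,P4,P5,P1] Q1=[P2] Q2=[]
t=4-7: P3@Q0 runs 3, rem=7, quantum used, demote→Q1. Q0=[P4,P5,P1] Q1=[P2,P3] Q2=[]
t=7-9: P4@Q0 runs 2, rem=3, I/O yield, promote→Q0. Q0=[P5,P1,P4] Q1=[P2,P3] Q2=[]
t=9-12: P5@Q0 runs 3, rem=5, quantum used, demote→Q1. Q0=[P1,P4] Q1=[P2,P3,P5] Q2=[]
t=12-13: P1@Q0 runs 1, rem=3, I/O yield, promote→Q0. Q0=[P4,P1] Q1=[P2,P3,P5] Q2=[]
t=13-15: P4@Q0 runs 2, rem=1, I/O yield, promote→Q0. Q0=[P1,P4] Q1=[P2,P3,P5] Q2=[]
t=15-16: P1@Q0 runs 1, rem=2, I/O yield, promote→Q0. Q0=[P4,P1] Q1=[P2,P3,P5] Q2=[]
t=16-17: P4@Q0 runs 1, rem=0, completes. Q0=[P1] Q1=[P2,P3,P5] Q2=[]
t=17-18: P1@Q0 runs 1, rem=1, I/O yield, promote→Q0. Q0=[P1] Q1=[P2,P3,P5] Q2=[]
t=18-19: P1@Q0 runs 1, rem=0, completes. Q0=[] Q1=[P2,P3,P5] Q2=[]
t=19-22: P2@Q1 runs 3, rem=0, completes. Q0=[] Q1=[P3,P5] Q2=[]
t=22-26: P3@Q1 runs 4, rem=3, quantum used, demote→Q2. Q0=[] Q1=[P5] Q2=[P3]
t=26-30: P5@Q1 runs 4, rem=1, quantum used, demote→Q2. Q0=[] Q1=[] Q2=[P3,P5]
t=30-33: P3@Q2 runs 3, rem=0, completes. Q0=[] Q1=[] Q2=[P5]
t=33-34: P5@Q2 runs 1, rem=0, completes. Q0=[] Q1=[] Q2=[]

Answer: 0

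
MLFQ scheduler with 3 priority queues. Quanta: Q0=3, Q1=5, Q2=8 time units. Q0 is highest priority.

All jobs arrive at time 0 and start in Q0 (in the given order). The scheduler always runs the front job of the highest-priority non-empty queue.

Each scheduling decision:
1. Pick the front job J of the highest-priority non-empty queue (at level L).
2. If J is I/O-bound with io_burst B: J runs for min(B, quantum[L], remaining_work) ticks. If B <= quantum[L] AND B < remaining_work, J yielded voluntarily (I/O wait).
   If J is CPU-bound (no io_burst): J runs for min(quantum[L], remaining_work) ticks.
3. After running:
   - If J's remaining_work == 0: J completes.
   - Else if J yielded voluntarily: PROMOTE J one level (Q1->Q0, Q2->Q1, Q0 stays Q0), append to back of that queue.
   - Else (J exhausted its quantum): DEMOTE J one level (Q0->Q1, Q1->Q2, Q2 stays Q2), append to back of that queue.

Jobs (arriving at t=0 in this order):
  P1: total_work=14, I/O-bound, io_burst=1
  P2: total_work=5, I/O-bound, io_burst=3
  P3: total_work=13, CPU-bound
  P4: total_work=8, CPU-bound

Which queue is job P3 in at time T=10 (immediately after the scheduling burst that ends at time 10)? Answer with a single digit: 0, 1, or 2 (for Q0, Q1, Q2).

Answer: 1

Derivation:
t=0-1: P1@Q0 runs 1, rem=13, I/O yield, promote→Q0. Q0=[P2,P3,P4,P1] Q1=[] Q2=[]
t=1-4: P2@Q0 runs 3, rem=2, I/O yield, promote→Q0. Q0=[P3,P4,P1,P2] Q1=[] Q2=[]
t=4-7: P3@Q0 runs 3, rem=10, quantum used, demote→Q1. Q0=[P4,P1,P2] Q1=[P3] Q2=[]
t=7-10: P4@Q0 runs 3, rem=5, quantum used, demote→Q1. Q0=[P1,P2] Q1=[P3,P4] Q2=[]
t=10-11: P1@Q0 runs 1, rem=12, I/O yield, promote→Q0. Q0=[P2,P1] Q1=[P3,P4] Q2=[]
t=11-13: P2@Q0 runs 2, rem=0, completes. Q0=[P1] Q1=[P3,P4] Q2=[]
t=13-14: P1@Q0 runs 1, rem=11, I/O yield, promote→Q0. Q0=[P1] Q1=[P3,P4] Q2=[]
t=14-15: P1@Q0 runs 1, rem=10, I/O yield, promote→Q0. Q0=[P1] Q1=[P3,P4] Q2=[]
t=15-16: P1@Q0 runs 1, rem=9, I/O yield, promote→Q0. Q0=[P1] Q1=[P3,P4] Q2=[]
t=16-17: P1@Q0 runs 1, rem=8, I/O yield, promote→Q0. Q0=[P1] Q1=[P3,P4] Q2=[]
t=17-18: P1@Q0 runs 1, rem=7, I/O yield, promote→Q0. Q0=[P1] Q1=[P3,P4] Q2=[]
t=18-19: P1@Q0 runs 1, rem=6, I/O yield, promote→Q0. Q0=[P1] Q1=[P3,P4] Q2=[]
t=19-20: P1@Q0 runs 1, rem=5, I/O yield, promote→Q0. Q0=[P1] Q1=[P3,P4] Q2=[]
t=20-21: P1@Q0 runs 1, rem=4, I/O yield, promote→Q0. Q0=[P1] Q1=[P3,P4] Q2=[]
t=21-22: P1@Q0 runs 1, rem=3, I/O yield, promote→Q0. Q0=[P1] Q1=[P3,P4] Q2=[]
t=22-23: P1@Q0 runs 1, rem=2, I/O yield, promote→Q0. Q0=[P1] Q1=[P3,P4] Q2=[]
t=23-24: P1@Q0 runs 1, rem=1, I/O yield, promote→Q0. Q0=[P1] Q1=[P3,P4] Q2=[]
t=24-25: P1@Q0 runs 1, rem=0, completes. Q0=[] Q1=[P3,P4] Q2=[]
t=25-30: P3@Q1 runs 5, rem=5, quantum used, demote→Q2. Q0=[] Q1=[P4] Q2=[P3]
t=30-35: P4@Q1 runs 5, rem=0, completes. Q0=[] Q1=[] Q2=[P3]
t=35-40: P3@Q2 runs 5, rem=0, completes. Q0=[] Q1=[] Q2=[]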